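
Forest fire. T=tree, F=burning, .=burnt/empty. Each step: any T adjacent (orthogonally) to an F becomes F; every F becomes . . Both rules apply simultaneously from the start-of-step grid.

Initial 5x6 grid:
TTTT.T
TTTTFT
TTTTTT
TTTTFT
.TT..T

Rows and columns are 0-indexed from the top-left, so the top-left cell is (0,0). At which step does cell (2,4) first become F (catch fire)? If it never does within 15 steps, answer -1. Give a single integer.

Step 1: cell (2,4)='F' (+5 fires, +2 burnt)
  -> target ignites at step 1
Step 2: cell (2,4)='.' (+7 fires, +5 burnt)
Step 3: cell (2,4)='.' (+5 fires, +7 burnt)
Step 4: cell (2,4)='.' (+5 fires, +5 burnt)
Step 5: cell (2,4)='.' (+2 fires, +5 burnt)
Step 6: cell (2,4)='.' (+0 fires, +2 burnt)
  fire out at step 6

1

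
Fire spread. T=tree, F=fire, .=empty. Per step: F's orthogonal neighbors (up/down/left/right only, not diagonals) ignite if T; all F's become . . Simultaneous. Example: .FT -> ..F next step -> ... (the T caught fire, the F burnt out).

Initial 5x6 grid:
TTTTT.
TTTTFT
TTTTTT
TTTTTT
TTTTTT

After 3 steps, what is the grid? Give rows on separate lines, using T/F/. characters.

Step 1: 4 trees catch fire, 1 burn out
  TTTTF.
  TTTF.F
  TTTTFT
  TTTTTT
  TTTTTT
Step 2: 5 trees catch fire, 4 burn out
  TTTF..
  TTF...
  TTTF.F
  TTTTFT
  TTTTTT
Step 3: 6 trees catch fire, 5 burn out
  TTF...
  TF....
  TTF...
  TTTF.F
  TTTTFT

TTF...
TF....
TTF...
TTTF.F
TTTTFT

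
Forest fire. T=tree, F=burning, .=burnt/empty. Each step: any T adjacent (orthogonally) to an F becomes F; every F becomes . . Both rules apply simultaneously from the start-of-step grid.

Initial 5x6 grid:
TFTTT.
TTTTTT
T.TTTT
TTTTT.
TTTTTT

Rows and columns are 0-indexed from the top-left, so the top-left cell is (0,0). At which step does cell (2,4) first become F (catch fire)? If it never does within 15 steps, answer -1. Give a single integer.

Step 1: cell (2,4)='T' (+3 fires, +1 burnt)
Step 2: cell (2,4)='T' (+3 fires, +3 burnt)
Step 3: cell (2,4)='T' (+4 fires, +3 burnt)
Step 4: cell (2,4)='T' (+4 fires, +4 burnt)
Step 5: cell (2,4)='F' (+6 fires, +4 burnt)
  -> target ignites at step 5
Step 6: cell (2,4)='.' (+4 fires, +6 burnt)
Step 7: cell (2,4)='.' (+1 fires, +4 burnt)
Step 8: cell (2,4)='.' (+1 fires, +1 burnt)
Step 9: cell (2,4)='.' (+0 fires, +1 burnt)
  fire out at step 9

5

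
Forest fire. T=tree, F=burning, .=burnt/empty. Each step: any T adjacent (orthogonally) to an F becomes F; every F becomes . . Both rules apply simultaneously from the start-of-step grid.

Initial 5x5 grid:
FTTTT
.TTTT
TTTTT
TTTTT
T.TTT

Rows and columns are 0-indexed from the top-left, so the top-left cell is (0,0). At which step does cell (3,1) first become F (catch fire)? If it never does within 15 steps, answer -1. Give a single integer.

Step 1: cell (3,1)='T' (+1 fires, +1 burnt)
Step 2: cell (3,1)='T' (+2 fires, +1 burnt)
Step 3: cell (3,1)='T' (+3 fires, +2 burnt)
Step 4: cell (3,1)='F' (+5 fires, +3 burnt)
  -> target ignites at step 4
Step 5: cell (3,1)='.' (+4 fires, +5 burnt)
Step 6: cell (3,1)='.' (+4 fires, +4 burnt)
Step 7: cell (3,1)='.' (+2 fires, +4 burnt)
Step 8: cell (3,1)='.' (+1 fires, +2 burnt)
Step 9: cell (3,1)='.' (+0 fires, +1 burnt)
  fire out at step 9

4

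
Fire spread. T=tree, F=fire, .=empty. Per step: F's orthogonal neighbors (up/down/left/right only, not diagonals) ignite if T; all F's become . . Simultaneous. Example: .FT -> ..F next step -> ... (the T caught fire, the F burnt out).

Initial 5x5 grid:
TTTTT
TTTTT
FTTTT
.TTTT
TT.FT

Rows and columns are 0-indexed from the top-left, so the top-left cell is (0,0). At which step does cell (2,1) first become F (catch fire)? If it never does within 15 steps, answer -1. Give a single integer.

Step 1: cell (2,1)='F' (+4 fires, +2 burnt)
  -> target ignites at step 1
Step 2: cell (2,1)='.' (+7 fires, +4 burnt)
Step 3: cell (2,1)='.' (+5 fires, +7 burnt)
Step 4: cell (2,1)='.' (+4 fires, +5 burnt)
Step 5: cell (2,1)='.' (+1 fires, +4 burnt)
Step 6: cell (2,1)='.' (+0 fires, +1 burnt)
  fire out at step 6

1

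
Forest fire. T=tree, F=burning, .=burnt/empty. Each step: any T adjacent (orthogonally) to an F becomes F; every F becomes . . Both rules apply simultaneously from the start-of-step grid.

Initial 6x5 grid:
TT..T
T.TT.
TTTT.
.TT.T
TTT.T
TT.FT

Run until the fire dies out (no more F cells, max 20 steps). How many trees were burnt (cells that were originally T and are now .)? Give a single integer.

Step 1: +1 fires, +1 burnt (F count now 1)
Step 2: +1 fires, +1 burnt (F count now 1)
Step 3: +1 fires, +1 burnt (F count now 1)
Step 4: +0 fires, +1 burnt (F count now 0)
Fire out after step 4
Initially T: 20, now '.': 13
Total burnt (originally-T cells now '.'): 3

Answer: 3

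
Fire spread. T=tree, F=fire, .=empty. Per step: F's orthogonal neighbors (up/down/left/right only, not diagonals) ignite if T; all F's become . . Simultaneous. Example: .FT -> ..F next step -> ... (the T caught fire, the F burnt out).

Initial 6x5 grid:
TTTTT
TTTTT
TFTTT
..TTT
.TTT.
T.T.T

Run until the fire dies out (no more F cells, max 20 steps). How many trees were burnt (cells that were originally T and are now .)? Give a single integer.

Step 1: +3 fires, +1 burnt (F count now 3)
Step 2: +5 fires, +3 burnt (F count now 5)
Step 3: +6 fires, +5 burnt (F count now 6)
Step 4: +6 fires, +6 burnt (F count now 6)
Step 5: +1 fires, +6 burnt (F count now 1)
Step 6: +0 fires, +1 burnt (F count now 0)
Fire out after step 6
Initially T: 23, now '.': 28
Total burnt (originally-T cells now '.'): 21

Answer: 21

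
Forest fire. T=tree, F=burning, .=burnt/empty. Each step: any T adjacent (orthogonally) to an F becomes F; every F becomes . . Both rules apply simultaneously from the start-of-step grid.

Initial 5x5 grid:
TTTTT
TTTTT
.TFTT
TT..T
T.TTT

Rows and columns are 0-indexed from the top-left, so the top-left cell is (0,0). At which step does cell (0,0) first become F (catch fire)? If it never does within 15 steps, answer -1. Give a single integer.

Step 1: cell (0,0)='T' (+3 fires, +1 burnt)
Step 2: cell (0,0)='T' (+5 fires, +3 burnt)
Step 3: cell (0,0)='T' (+6 fires, +5 burnt)
Step 4: cell (0,0)='F' (+4 fires, +6 burnt)
  -> target ignites at step 4
Step 5: cell (0,0)='.' (+1 fires, +4 burnt)
Step 6: cell (0,0)='.' (+1 fires, +1 burnt)
Step 7: cell (0,0)='.' (+0 fires, +1 burnt)
  fire out at step 7

4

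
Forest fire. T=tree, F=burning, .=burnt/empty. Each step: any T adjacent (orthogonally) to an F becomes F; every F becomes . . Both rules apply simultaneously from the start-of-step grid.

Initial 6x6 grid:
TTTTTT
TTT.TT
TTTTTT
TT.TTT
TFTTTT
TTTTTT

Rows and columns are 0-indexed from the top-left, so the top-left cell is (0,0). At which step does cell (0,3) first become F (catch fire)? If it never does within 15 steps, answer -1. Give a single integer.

Step 1: cell (0,3)='T' (+4 fires, +1 burnt)
Step 2: cell (0,3)='T' (+5 fires, +4 burnt)
Step 3: cell (0,3)='T' (+6 fires, +5 burnt)
Step 4: cell (0,3)='T' (+7 fires, +6 burnt)
Step 5: cell (0,3)='T' (+5 fires, +7 burnt)
Step 6: cell (0,3)='F' (+3 fires, +5 burnt)
  -> target ignites at step 6
Step 7: cell (0,3)='.' (+2 fires, +3 burnt)
Step 8: cell (0,3)='.' (+1 fires, +2 burnt)
Step 9: cell (0,3)='.' (+0 fires, +1 burnt)
  fire out at step 9

6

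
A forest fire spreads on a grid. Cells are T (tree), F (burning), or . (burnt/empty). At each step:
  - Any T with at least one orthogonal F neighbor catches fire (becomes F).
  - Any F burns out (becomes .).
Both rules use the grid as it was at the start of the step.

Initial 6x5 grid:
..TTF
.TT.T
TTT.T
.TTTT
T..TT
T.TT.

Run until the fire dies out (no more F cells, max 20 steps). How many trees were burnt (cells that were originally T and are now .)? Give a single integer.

Answer: 17

Derivation:
Step 1: +2 fires, +1 burnt (F count now 2)
Step 2: +2 fires, +2 burnt (F count now 2)
Step 3: +2 fires, +2 burnt (F count now 2)
Step 4: +4 fires, +2 burnt (F count now 4)
Step 5: +3 fires, +4 burnt (F count now 3)
Step 6: +3 fires, +3 burnt (F count now 3)
Step 7: +1 fires, +3 burnt (F count now 1)
Step 8: +0 fires, +1 burnt (F count now 0)
Fire out after step 8
Initially T: 19, now '.': 28
Total burnt (originally-T cells now '.'): 17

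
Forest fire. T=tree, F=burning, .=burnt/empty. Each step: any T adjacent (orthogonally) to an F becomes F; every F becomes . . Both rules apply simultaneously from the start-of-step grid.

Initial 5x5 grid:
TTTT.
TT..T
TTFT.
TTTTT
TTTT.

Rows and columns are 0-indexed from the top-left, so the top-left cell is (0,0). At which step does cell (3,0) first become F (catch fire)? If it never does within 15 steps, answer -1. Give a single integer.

Step 1: cell (3,0)='T' (+3 fires, +1 burnt)
Step 2: cell (3,0)='T' (+5 fires, +3 burnt)
Step 3: cell (3,0)='F' (+6 fires, +5 burnt)
  -> target ignites at step 3
Step 4: cell (3,0)='.' (+3 fires, +6 burnt)
Step 5: cell (3,0)='.' (+1 fires, +3 burnt)
Step 6: cell (3,0)='.' (+0 fires, +1 burnt)
  fire out at step 6

3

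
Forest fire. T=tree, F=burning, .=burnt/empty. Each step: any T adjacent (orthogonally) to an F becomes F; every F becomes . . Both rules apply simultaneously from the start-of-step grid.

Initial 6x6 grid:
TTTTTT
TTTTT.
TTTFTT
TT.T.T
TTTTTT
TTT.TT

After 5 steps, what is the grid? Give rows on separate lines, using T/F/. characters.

Step 1: 4 trees catch fire, 1 burn out
  TTTTTT
  TTTFT.
  TTF.FT
  TT.F.T
  TTTTTT
  TTT.TT
Step 2: 6 trees catch fire, 4 burn out
  TTTFTT
  TTF.F.
  TF...F
  TT...T
  TTTFTT
  TTT.TT
Step 3: 8 trees catch fire, 6 burn out
  TTF.FT
  TF....
  F.....
  TF...F
  TTF.FT
  TTT.TT
Step 4: 8 trees catch fire, 8 burn out
  TF...F
  F.....
  ......
  F.....
  TF...F
  TTF.FT
Step 5: 4 trees catch fire, 8 burn out
  F.....
  ......
  ......
  ......
  F.....
  TF...F

F.....
......
......
......
F.....
TF...F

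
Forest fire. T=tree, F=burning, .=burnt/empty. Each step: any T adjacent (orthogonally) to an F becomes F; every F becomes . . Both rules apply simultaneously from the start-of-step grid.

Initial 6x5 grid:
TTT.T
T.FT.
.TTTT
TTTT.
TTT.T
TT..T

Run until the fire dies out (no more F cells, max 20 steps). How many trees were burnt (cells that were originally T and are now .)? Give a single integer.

Step 1: +3 fires, +1 burnt (F count now 3)
Step 2: +4 fires, +3 burnt (F count now 4)
Step 3: +5 fires, +4 burnt (F count now 5)
Step 4: +3 fires, +5 burnt (F count now 3)
Step 5: +2 fires, +3 burnt (F count now 2)
Step 6: +1 fires, +2 burnt (F count now 1)
Step 7: +0 fires, +1 burnt (F count now 0)
Fire out after step 7
Initially T: 21, now '.': 27
Total burnt (originally-T cells now '.'): 18

Answer: 18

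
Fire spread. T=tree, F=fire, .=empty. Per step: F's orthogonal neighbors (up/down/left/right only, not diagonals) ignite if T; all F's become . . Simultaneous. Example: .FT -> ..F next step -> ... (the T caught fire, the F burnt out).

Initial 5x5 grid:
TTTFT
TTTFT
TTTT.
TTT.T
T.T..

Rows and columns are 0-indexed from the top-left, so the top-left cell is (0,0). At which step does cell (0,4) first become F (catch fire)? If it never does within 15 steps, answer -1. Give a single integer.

Step 1: cell (0,4)='F' (+5 fires, +2 burnt)
  -> target ignites at step 1
Step 2: cell (0,4)='.' (+3 fires, +5 burnt)
Step 3: cell (0,4)='.' (+4 fires, +3 burnt)
Step 4: cell (0,4)='.' (+3 fires, +4 burnt)
Step 5: cell (0,4)='.' (+1 fires, +3 burnt)
Step 6: cell (0,4)='.' (+1 fires, +1 burnt)
Step 7: cell (0,4)='.' (+0 fires, +1 burnt)
  fire out at step 7

1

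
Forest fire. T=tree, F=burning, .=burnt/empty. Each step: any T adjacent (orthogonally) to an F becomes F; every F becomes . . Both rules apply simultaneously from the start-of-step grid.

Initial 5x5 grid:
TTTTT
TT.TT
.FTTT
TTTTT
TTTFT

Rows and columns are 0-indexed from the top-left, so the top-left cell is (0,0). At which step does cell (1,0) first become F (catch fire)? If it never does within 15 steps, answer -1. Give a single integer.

Step 1: cell (1,0)='T' (+6 fires, +2 burnt)
Step 2: cell (1,0)='F' (+7 fires, +6 burnt)
  -> target ignites at step 2
Step 3: cell (1,0)='.' (+5 fires, +7 burnt)
Step 4: cell (1,0)='.' (+2 fires, +5 burnt)
Step 5: cell (1,0)='.' (+1 fires, +2 burnt)
Step 6: cell (1,0)='.' (+0 fires, +1 burnt)
  fire out at step 6

2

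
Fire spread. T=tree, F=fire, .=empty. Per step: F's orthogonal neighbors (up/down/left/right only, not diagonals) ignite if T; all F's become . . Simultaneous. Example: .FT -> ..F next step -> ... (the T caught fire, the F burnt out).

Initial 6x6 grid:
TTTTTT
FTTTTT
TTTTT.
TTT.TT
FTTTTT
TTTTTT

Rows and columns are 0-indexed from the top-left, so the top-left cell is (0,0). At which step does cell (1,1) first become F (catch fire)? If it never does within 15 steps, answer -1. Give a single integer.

Step 1: cell (1,1)='F' (+6 fires, +2 burnt)
  -> target ignites at step 1
Step 2: cell (1,1)='.' (+6 fires, +6 burnt)
Step 3: cell (1,1)='.' (+6 fires, +6 burnt)
Step 4: cell (1,1)='.' (+5 fires, +6 burnt)
Step 5: cell (1,1)='.' (+6 fires, +5 burnt)
Step 6: cell (1,1)='.' (+3 fires, +6 burnt)
Step 7: cell (1,1)='.' (+0 fires, +3 burnt)
  fire out at step 7

1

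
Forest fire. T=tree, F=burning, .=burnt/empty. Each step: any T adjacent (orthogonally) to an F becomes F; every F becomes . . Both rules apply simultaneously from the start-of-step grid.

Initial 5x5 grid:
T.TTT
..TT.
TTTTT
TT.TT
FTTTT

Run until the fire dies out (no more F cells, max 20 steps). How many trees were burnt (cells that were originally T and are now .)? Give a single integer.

Answer: 18

Derivation:
Step 1: +2 fires, +1 burnt (F count now 2)
Step 2: +3 fires, +2 burnt (F count now 3)
Step 3: +2 fires, +3 burnt (F count now 2)
Step 4: +3 fires, +2 burnt (F count now 3)
Step 5: +3 fires, +3 burnt (F count now 3)
Step 6: +3 fires, +3 burnt (F count now 3)
Step 7: +1 fires, +3 burnt (F count now 1)
Step 8: +1 fires, +1 burnt (F count now 1)
Step 9: +0 fires, +1 burnt (F count now 0)
Fire out after step 9
Initially T: 19, now '.': 24
Total burnt (originally-T cells now '.'): 18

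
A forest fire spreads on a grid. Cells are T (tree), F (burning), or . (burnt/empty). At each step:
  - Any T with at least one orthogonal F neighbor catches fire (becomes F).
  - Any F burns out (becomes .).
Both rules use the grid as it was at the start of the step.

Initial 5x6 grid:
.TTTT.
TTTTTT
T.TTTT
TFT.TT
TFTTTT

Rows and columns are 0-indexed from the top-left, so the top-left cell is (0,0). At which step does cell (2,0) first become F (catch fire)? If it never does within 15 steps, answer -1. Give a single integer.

Step 1: cell (2,0)='T' (+4 fires, +2 burnt)
Step 2: cell (2,0)='F' (+3 fires, +4 burnt)
  -> target ignites at step 2
Step 3: cell (2,0)='.' (+4 fires, +3 burnt)
Step 4: cell (2,0)='.' (+6 fires, +4 burnt)
Step 5: cell (2,0)='.' (+5 fires, +6 burnt)
Step 6: cell (2,0)='.' (+2 fires, +5 burnt)
Step 7: cell (2,0)='.' (+0 fires, +2 burnt)
  fire out at step 7

2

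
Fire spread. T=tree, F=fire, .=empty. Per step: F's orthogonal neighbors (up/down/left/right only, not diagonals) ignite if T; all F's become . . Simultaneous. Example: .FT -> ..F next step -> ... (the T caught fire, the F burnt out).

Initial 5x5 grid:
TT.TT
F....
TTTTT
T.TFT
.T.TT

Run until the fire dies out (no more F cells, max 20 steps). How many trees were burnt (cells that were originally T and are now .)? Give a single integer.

Step 1: +6 fires, +2 burnt (F count now 6)
Step 2: +6 fires, +6 burnt (F count now 6)
Step 3: +0 fires, +6 burnt (F count now 0)
Fire out after step 3
Initially T: 15, now '.': 22
Total burnt (originally-T cells now '.'): 12

Answer: 12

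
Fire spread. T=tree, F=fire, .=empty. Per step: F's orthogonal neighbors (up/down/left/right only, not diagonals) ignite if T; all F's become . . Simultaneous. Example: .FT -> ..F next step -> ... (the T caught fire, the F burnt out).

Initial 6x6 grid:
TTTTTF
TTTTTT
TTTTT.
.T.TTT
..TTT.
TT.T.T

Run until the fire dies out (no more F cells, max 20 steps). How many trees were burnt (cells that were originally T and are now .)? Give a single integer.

Step 1: +2 fires, +1 burnt (F count now 2)
Step 2: +2 fires, +2 burnt (F count now 2)
Step 3: +3 fires, +2 burnt (F count now 3)
Step 4: +4 fires, +3 burnt (F count now 4)
Step 5: +6 fires, +4 burnt (F count now 6)
Step 6: +3 fires, +6 burnt (F count now 3)
Step 7: +4 fires, +3 burnt (F count now 4)
Step 8: +0 fires, +4 burnt (F count now 0)
Fire out after step 8
Initially T: 27, now '.': 33
Total burnt (originally-T cells now '.'): 24

Answer: 24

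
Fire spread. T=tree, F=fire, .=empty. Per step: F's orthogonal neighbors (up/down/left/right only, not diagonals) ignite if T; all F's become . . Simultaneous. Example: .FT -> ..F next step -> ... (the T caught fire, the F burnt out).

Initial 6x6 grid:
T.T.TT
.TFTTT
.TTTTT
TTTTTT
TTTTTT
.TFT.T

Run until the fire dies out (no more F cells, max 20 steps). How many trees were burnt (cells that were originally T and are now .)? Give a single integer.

Step 1: +7 fires, +2 burnt (F count now 7)
Step 2: +6 fires, +7 burnt (F count now 6)
Step 3: +7 fires, +6 burnt (F count now 7)
Step 4: +5 fires, +7 burnt (F count now 5)
Step 5: +2 fires, +5 burnt (F count now 2)
Step 6: +0 fires, +2 burnt (F count now 0)
Fire out after step 6
Initially T: 28, now '.': 35
Total burnt (originally-T cells now '.'): 27

Answer: 27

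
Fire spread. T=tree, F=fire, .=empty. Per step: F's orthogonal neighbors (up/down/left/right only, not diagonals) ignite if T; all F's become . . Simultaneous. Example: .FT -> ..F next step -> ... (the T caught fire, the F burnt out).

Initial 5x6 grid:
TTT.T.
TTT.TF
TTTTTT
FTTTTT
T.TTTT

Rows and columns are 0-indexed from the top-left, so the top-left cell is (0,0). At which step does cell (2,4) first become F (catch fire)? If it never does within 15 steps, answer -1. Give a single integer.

Step 1: cell (2,4)='T' (+5 fires, +2 burnt)
Step 2: cell (2,4)='F' (+6 fires, +5 burnt)
  -> target ignites at step 2
Step 3: cell (2,4)='.' (+8 fires, +6 burnt)
Step 4: cell (2,4)='.' (+4 fires, +8 burnt)
Step 5: cell (2,4)='.' (+1 fires, +4 burnt)
Step 6: cell (2,4)='.' (+0 fires, +1 burnt)
  fire out at step 6

2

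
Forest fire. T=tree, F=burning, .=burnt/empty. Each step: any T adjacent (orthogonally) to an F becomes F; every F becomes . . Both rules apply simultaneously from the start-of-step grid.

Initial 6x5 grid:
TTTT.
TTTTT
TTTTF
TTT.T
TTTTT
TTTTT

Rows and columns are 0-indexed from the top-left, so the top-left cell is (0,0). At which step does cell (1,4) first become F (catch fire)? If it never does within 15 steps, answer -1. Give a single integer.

Step 1: cell (1,4)='F' (+3 fires, +1 burnt)
  -> target ignites at step 1
Step 2: cell (1,4)='.' (+3 fires, +3 burnt)
Step 3: cell (1,4)='.' (+6 fires, +3 burnt)
Step 4: cell (1,4)='.' (+6 fires, +6 burnt)
Step 5: cell (1,4)='.' (+5 fires, +6 burnt)
Step 6: cell (1,4)='.' (+3 fires, +5 burnt)
Step 7: cell (1,4)='.' (+1 fires, +3 burnt)
Step 8: cell (1,4)='.' (+0 fires, +1 burnt)
  fire out at step 8

1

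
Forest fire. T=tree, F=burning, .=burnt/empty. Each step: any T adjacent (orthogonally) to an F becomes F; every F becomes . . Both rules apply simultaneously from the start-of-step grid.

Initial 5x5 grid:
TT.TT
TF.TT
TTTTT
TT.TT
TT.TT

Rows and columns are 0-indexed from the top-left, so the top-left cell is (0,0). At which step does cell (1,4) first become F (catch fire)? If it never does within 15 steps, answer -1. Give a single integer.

Step 1: cell (1,4)='T' (+3 fires, +1 burnt)
Step 2: cell (1,4)='T' (+4 fires, +3 burnt)
Step 3: cell (1,4)='T' (+3 fires, +4 burnt)
Step 4: cell (1,4)='T' (+4 fires, +3 burnt)
Step 5: cell (1,4)='F' (+4 fires, +4 burnt)
  -> target ignites at step 5
Step 6: cell (1,4)='.' (+2 fires, +4 burnt)
Step 7: cell (1,4)='.' (+0 fires, +2 burnt)
  fire out at step 7

5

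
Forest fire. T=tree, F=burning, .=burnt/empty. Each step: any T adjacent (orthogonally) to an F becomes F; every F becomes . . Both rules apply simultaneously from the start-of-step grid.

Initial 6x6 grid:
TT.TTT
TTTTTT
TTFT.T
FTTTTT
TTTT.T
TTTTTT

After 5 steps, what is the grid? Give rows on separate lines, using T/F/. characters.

Step 1: 7 trees catch fire, 2 burn out
  TT.TTT
  TTFTTT
  FF.F.T
  .FFTTT
  FTTT.T
  TTTTTT
Step 2: 7 trees catch fire, 7 burn out
  TT.TTT
  FF.FTT
  .....T
  ...FTT
  .FFT.T
  FTTTTT
Step 3: 8 trees catch fire, 7 burn out
  FF.FTT
  ....FT
  .....T
  ....FT
  ...F.T
  .FFTTT
Step 4: 4 trees catch fire, 8 burn out
  ....FT
  .....F
  .....T
  .....F
  .....T
  ...FTT
Step 5: 4 trees catch fire, 4 burn out
  .....F
  ......
  .....F
  ......
  .....F
  ....FT

.....F
......
.....F
......
.....F
....FT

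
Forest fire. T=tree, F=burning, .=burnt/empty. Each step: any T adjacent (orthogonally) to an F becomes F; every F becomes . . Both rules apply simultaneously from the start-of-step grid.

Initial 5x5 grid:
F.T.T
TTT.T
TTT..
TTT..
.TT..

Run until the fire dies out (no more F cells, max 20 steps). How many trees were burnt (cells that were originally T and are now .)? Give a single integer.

Answer: 12

Derivation:
Step 1: +1 fires, +1 burnt (F count now 1)
Step 2: +2 fires, +1 burnt (F count now 2)
Step 3: +3 fires, +2 burnt (F count now 3)
Step 4: +3 fires, +3 burnt (F count now 3)
Step 5: +2 fires, +3 burnt (F count now 2)
Step 6: +1 fires, +2 burnt (F count now 1)
Step 7: +0 fires, +1 burnt (F count now 0)
Fire out after step 7
Initially T: 14, now '.': 23
Total burnt (originally-T cells now '.'): 12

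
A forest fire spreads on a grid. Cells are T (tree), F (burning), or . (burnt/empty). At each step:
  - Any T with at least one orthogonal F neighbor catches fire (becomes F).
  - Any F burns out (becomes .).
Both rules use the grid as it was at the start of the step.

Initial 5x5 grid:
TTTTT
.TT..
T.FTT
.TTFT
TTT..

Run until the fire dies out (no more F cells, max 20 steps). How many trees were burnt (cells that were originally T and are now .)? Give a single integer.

Answer: 15

Derivation:
Step 1: +4 fires, +2 burnt (F count now 4)
Step 2: +5 fires, +4 burnt (F count now 5)
Step 3: +3 fires, +5 burnt (F count now 3)
Step 4: +3 fires, +3 burnt (F count now 3)
Step 5: +0 fires, +3 burnt (F count now 0)
Fire out after step 5
Initially T: 16, now '.': 24
Total burnt (originally-T cells now '.'): 15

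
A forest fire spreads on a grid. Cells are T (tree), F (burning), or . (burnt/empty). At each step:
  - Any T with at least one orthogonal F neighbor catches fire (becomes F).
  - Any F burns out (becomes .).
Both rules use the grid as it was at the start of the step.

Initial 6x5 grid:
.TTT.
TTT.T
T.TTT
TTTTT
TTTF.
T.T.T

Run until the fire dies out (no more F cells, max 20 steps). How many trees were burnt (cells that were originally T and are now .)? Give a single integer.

Step 1: +2 fires, +1 burnt (F count now 2)
Step 2: +5 fires, +2 burnt (F count now 5)
Step 3: +4 fires, +5 burnt (F count now 4)
Step 4: +4 fires, +4 burnt (F count now 4)
Step 5: +3 fires, +4 burnt (F count now 3)
Step 6: +3 fires, +3 burnt (F count now 3)
Step 7: +0 fires, +3 burnt (F count now 0)
Fire out after step 7
Initially T: 22, now '.': 29
Total burnt (originally-T cells now '.'): 21

Answer: 21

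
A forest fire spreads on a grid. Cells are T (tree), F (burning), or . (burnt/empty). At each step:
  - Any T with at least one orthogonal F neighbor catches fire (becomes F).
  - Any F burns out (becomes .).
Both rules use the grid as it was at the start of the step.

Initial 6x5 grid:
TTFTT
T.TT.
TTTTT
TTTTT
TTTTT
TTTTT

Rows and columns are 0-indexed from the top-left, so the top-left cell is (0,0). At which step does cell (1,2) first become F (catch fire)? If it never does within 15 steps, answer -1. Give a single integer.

Step 1: cell (1,2)='F' (+3 fires, +1 burnt)
  -> target ignites at step 1
Step 2: cell (1,2)='.' (+4 fires, +3 burnt)
Step 3: cell (1,2)='.' (+4 fires, +4 burnt)
Step 4: cell (1,2)='.' (+5 fires, +4 burnt)
Step 5: cell (1,2)='.' (+5 fires, +5 burnt)
Step 6: cell (1,2)='.' (+4 fires, +5 burnt)
Step 7: cell (1,2)='.' (+2 fires, +4 burnt)
Step 8: cell (1,2)='.' (+0 fires, +2 burnt)
  fire out at step 8

1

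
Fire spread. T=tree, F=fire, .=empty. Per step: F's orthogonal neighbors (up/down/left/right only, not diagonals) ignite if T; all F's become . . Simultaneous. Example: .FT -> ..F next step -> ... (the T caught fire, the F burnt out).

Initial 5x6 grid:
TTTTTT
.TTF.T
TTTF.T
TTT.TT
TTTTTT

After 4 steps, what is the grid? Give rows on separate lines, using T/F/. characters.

Step 1: 3 trees catch fire, 2 burn out
  TTTFTT
  .TF..T
  TTF..T
  TTT.TT
  TTTTTT
Step 2: 5 trees catch fire, 3 burn out
  TTF.FT
  .F...T
  TF...T
  TTF.TT
  TTTTTT
Step 3: 5 trees catch fire, 5 burn out
  TF...F
  .....T
  F....T
  TF..TT
  TTFTTT
Step 4: 5 trees catch fire, 5 burn out
  F.....
  .....F
  .....T
  F...TT
  TF.FTT

F.....
.....F
.....T
F...TT
TF.FTT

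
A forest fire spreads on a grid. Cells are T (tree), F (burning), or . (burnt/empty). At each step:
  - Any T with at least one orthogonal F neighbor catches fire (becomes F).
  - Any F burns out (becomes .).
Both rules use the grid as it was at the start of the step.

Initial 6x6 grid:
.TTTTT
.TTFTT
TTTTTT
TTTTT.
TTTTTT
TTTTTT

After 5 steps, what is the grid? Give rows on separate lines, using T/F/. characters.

Step 1: 4 trees catch fire, 1 burn out
  .TTFTT
  .TF.FT
  TTTFTT
  TTTTT.
  TTTTTT
  TTTTTT
Step 2: 7 trees catch fire, 4 burn out
  .TF.FT
  .F...F
  TTF.FT
  TTTFT.
  TTTTTT
  TTTTTT
Step 3: 7 trees catch fire, 7 burn out
  .F...F
  ......
  TF...F
  TTF.F.
  TTTFTT
  TTTTTT
Step 4: 5 trees catch fire, 7 burn out
  ......
  ......
  F.....
  TF....
  TTF.FT
  TTTFTT
Step 5: 5 trees catch fire, 5 burn out
  ......
  ......
  ......
  F.....
  TF...F
  TTF.FT

......
......
......
F.....
TF...F
TTF.FT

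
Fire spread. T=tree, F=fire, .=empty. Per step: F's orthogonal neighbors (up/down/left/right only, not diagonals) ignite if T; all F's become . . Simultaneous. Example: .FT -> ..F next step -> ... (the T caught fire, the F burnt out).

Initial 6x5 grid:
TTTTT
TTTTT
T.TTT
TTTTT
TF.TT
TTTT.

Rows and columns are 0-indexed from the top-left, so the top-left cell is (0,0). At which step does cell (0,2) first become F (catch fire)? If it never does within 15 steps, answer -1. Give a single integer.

Step 1: cell (0,2)='T' (+3 fires, +1 burnt)
Step 2: cell (0,2)='T' (+4 fires, +3 burnt)
Step 3: cell (0,2)='T' (+4 fires, +4 burnt)
Step 4: cell (0,2)='T' (+5 fires, +4 burnt)
Step 5: cell (0,2)='F' (+6 fires, +5 burnt)
  -> target ignites at step 5
Step 6: cell (0,2)='.' (+3 fires, +6 burnt)
Step 7: cell (0,2)='.' (+1 fires, +3 burnt)
Step 8: cell (0,2)='.' (+0 fires, +1 burnt)
  fire out at step 8

5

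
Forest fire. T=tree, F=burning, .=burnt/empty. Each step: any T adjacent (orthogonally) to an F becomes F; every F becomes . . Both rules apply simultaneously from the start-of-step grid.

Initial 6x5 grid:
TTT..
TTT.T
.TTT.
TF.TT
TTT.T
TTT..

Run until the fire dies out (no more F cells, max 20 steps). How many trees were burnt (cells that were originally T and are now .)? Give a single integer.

Step 1: +3 fires, +1 burnt (F count now 3)
Step 2: +5 fires, +3 burnt (F count now 5)
Step 3: +6 fires, +5 burnt (F count now 6)
Step 4: +3 fires, +6 burnt (F count now 3)
Step 5: +1 fires, +3 burnt (F count now 1)
Step 6: +1 fires, +1 burnt (F count now 1)
Step 7: +0 fires, +1 burnt (F count now 0)
Fire out after step 7
Initially T: 20, now '.': 29
Total burnt (originally-T cells now '.'): 19

Answer: 19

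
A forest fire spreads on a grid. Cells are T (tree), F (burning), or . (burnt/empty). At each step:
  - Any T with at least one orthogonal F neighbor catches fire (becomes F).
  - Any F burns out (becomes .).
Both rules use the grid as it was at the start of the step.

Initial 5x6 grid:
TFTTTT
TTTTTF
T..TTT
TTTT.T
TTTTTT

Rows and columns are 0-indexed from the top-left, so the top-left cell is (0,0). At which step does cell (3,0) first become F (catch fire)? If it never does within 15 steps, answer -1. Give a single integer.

Step 1: cell (3,0)='T' (+6 fires, +2 burnt)
Step 2: cell (3,0)='T' (+7 fires, +6 burnt)
Step 3: cell (3,0)='T' (+3 fires, +7 burnt)
Step 4: cell (3,0)='F' (+3 fires, +3 burnt)
  -> target ignites at step 4
Step 5: cell (3,0)='.' (+4 fires, +3 burnt)
Step 6: cell (3,0)='.' (+2 fires, +4 burnt)
Step 7: cell (3,0)='.' (+0 fires, +2 burnt)
  fire out at step 7

4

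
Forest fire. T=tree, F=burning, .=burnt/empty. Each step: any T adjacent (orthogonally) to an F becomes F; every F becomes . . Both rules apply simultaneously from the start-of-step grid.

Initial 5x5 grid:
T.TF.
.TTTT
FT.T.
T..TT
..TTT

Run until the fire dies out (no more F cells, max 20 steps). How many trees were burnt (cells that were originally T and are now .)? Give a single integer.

Answer: 13

Derivation:
Step 1: +4 fires, +2 burnt (F count now 4)
Step 2: +4 fires, +4 burnt (F count now 4)
Step 3: +1 fires, +4 burnt (F count now 1)
Step 4: +2 fires, +1 burnt (F count now 2)
Step 5: +2 fires, +2 burnt (F count now 2)
Step 6: +0 fires, +2 burnt (F count now 0)
Fire out after step 6
Initially T: 14, now '.': 24
Total burnt (originally-T cells now '.'): 13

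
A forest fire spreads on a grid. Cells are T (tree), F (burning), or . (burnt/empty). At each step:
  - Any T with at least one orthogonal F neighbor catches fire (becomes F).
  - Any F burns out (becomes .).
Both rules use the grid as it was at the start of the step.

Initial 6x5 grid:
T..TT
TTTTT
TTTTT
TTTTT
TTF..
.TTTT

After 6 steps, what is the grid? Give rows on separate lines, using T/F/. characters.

Step 1: 3 trees catch fire, 1 burn out
  T..TT
  TTTTT
  TTTTT
  TTFTT
  TF...
  .TFTT
Step 2: 6 trees catch fire, 3 burn out
  T..TT
  TTTTT
  TTFTT
  TF.FT
  F....
  .F.FT
Step 3: 6 trees catch fire, 6 burn out
  T..TT
  TTFTT
  TF.FT
  F...F
  .....
  ....F
Step 4: 4 trees catch fire, 6 burn out
  T..TT
  TF.FT
  F...F
  .....
  .....
  .....
Step 5: 3 trees catch fire, 4 burn out
  T..FT
  F...F
  .....
  .....
  .....
  .....
Step 6: 2 trees catch fire, 3 burn out
  F...F
  .....
  .....
  .....
  .....
  .....

F...F
.....
.....
.....
.....
.....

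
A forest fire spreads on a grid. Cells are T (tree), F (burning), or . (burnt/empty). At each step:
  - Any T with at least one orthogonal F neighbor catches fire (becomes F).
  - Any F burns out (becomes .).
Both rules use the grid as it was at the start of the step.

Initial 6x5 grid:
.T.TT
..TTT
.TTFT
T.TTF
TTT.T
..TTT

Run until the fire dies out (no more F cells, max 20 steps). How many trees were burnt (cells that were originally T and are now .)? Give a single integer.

Step 1: +5 fires, +2 burnt (F count now 5)
Step 2: +6 fires, +5 burnt (F count now 6)
Step 3: +3 fires, +6 burnt (F count now 3)
Step 4: +2 fires, +3 burnt (F count now 2)
Step 5: +1 fires, +2 burnt (F count now 1)
Step 6: +1 fires, +1 burnt (F count now 1)
Step 7: +0 fires, +1 burnt (F count now 0)
Fire out after step 7
Initially T: 19, now '.': 29
Total burnt (originally-T cells now '.'): 18

Answer: 18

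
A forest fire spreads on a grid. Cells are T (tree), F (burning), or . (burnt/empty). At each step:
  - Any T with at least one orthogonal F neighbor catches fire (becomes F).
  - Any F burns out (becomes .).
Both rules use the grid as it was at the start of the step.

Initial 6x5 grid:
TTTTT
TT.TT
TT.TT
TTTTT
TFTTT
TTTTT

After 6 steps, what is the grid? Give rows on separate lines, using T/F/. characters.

Step 1: 4 trees catch fire, 1 burn out
  TTTTT
  TT.TT
  TT.TT
  TFTTT
  F.FTT
  TFTTT
Step 2: 6 trees catch fire, 4 burn out
  TTTTT
  TT.TT
  TF.TT
  F.FTT
  ...FT
  F.FTT
Step 3: 5 trees catch fire, 6 burn out
  TTTTT
  TF.TT
  F..TT
  ...FT
  ....F
  ...FT
Step 4: 5 trees catch fire, 5 burn out
  TFTTT
  F..TT
  ...FT
  ....F
  .....
  ....F
Step 5: 4 trees catch fire, 5 burn out
  F.FTT
  ...FT
  ....F
  .....
  .....
  .....
Step 6: 2 trees catch fire, 4 burn out
  ...FT
  ....F
  .....
  .....
  .....
  .....

...FT
....F
.....
.....
.....
.....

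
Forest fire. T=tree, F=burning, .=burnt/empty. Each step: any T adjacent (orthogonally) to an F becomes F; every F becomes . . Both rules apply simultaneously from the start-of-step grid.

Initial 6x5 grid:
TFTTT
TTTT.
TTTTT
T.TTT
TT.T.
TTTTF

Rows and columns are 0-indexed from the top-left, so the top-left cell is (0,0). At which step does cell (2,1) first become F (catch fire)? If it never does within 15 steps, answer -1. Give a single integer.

Step 1: cell (2,1)='T' (+4 fires, +2 burnt)
Step 2: cell (2,1)='F' (+6 fires, +4 burnt)
  -> target ignites at step 2
Step 3: cell (2,1)='.' (+6 fires, +6 burnt)
Step 4: cell (2,1)='.' (+6 fires, +6 burnt)
Step 5: cell (2,1)='.' (+2 fires, +6 burnt)
Step 6: cell (2,1)='.' (+0 fires, +2 burnt)
  fire out at step 6

2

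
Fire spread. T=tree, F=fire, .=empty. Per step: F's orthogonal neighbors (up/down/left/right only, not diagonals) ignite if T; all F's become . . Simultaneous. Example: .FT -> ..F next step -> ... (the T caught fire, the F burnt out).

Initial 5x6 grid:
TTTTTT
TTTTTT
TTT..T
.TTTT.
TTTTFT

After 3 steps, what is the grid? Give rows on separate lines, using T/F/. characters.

Step 1: 3 trees catch fire, 1 burn out
  TTTTTT
  TTTTTT
  TTT..T
  .TTTF.
  TTTF.F
Step 2: 2 trees catch fire, 3 burn out
  TTTTTT
  TTTTTT
  TTT..T
  .TTF..
  TTF...
Step 3: 2 trees catch fire, 2 burn out
  TTTTTT
  TTTTTT
  TTT..T
  .TF...
  TF....

TTTTTT
TTTTTT
TTT..T
.TF...
TF....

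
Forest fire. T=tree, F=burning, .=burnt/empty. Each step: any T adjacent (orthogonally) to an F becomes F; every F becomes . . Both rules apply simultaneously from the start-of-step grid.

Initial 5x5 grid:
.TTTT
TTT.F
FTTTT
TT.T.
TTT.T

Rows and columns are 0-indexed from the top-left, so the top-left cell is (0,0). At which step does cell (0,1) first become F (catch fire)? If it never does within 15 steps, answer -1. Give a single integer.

Step 1: cell (0,1)='T' (+5 fires, +2 burnt)
Step 2: cell (0,1)='T' (+6 fires, +5 burnt)
Step 3: cell (0,1)='F' (+5 fires, +6 burnt)
  -> target ignites at step 3
Step 4: cell (0,1)='.' (+1 fires, +5 burnt)
Step 5: cell (0,1)='.' (+0 fires, +1 burnt)
  fire out at step 5

3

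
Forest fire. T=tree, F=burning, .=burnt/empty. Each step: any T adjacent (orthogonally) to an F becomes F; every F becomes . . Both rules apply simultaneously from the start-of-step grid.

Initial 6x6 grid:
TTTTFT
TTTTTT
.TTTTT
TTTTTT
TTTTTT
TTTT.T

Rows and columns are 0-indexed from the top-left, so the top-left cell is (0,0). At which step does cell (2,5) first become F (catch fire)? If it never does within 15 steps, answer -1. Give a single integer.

Step 1: cell (2,5)='T' (+3 fires, +1 burnt)
Step 2: cell (2,5)='T' (+4 fires, +3 burnt)
Step 3: cell (2,5)='F' (+5 fires, +4 burnt)
  -> target ignites at step 3
Step 4: cell (2,5)='.' (+6 fires, +5 burnt)
Step 5: cell (2,5)='.' (+5 fires, +6 burnt)
Step 6: cell (2,5)='.' (+4 fires, +5 burnt)
Step 7: cell (2,5)='.' (+3 fires, +4 burnt)
Step 8: cell (2,5)='.' (+2 fires, +3 burnt)
Step 9: cell (2,5)='.' (+1 fires, +2 burnt)
Step 10: cell (2,5)='.' (+0 fires, +1 burnt)
  fire out at step 10

3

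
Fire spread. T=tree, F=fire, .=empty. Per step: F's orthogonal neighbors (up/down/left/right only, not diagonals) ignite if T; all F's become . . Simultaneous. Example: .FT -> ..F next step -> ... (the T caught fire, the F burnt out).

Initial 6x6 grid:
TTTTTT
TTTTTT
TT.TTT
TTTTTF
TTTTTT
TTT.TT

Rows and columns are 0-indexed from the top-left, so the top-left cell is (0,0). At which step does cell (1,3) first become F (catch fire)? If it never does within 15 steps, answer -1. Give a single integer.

Step 1: cell (1,3)='T' (+3 fires, +1 burnt)
Step 2: cell (1,3)='T' (+5 fires, +3 burnt)
Step 3: cell (1,3)='T' (+6 fires, +5 burnt)
Step 4: cell (1,3)='F' (+4 fires, +6 burnt)
  -> target ignites at step 4
Step 5: cell (1,3)='.' (+6 fires, +4 burnt)
Step 6: cell (1,3)='.' (+5 fires, +6 burnt)
Step 7: cell (1,3)='.' (+3 fires, +5 burnt)
Step 8: cell (1,3)='.' (+1 fires, +3 burnt)
Step 9: cell (1,3)='.' (+0 fires, +1 burnt)
  fire out at step 9

4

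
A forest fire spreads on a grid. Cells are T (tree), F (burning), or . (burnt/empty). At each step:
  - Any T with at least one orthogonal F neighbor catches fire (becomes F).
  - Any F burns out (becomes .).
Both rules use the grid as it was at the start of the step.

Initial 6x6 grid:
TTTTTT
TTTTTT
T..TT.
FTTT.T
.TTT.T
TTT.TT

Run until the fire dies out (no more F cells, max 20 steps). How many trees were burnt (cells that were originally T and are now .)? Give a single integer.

Answer: 24

Derivation:
Step 1: +2 fires, +1 burnt (F count now 2)
Step 2: +3 fires, +2 burnt (F count now 3)
Step 3: +5 fires, +3 burnt (F count now 5)
Step 4: +6 fires, +5 burnt (F count now 6)
Step 5: +3 fires, +6 burnt (F count now 3)
Step 6: +2 fires, +3 burnt (F count now 2)
Step 7: +2 fires, +2 burnt (F count now 2)
Step 8: +1 fires, +2 burnt (F count now 1)
Step 9: +0 fires, +1 burnt (F count now 0)
Fire out after step 9
Initially T: 28, now '.': 32
Total burnt (originally-T cells now '.'): 24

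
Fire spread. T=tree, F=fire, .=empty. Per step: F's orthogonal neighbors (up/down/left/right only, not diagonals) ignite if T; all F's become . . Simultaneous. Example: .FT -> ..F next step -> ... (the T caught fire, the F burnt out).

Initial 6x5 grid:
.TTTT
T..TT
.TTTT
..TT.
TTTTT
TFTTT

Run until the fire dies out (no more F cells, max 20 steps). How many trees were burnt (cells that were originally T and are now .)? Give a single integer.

Step 1: +3 fires, +1 burnt (F count now 3)
Step 2: +3 fires, +3 burnt (F count now 3)
Step 3: +3 fires, +3 burnt (F count now 3)
Step 4: +3 fires, +3 burnt (F count now 3)
Step 5: +2 fires, +3 burnt (F count now 2)
Step 6: +2 fires, +2 burnt (F count now 2)
Step 7: +2 fires, +2 burnt (F count now 2)
Step 8: +2 fires, +2 burnt (F count now 2)
Step 9: +1 fires, +2 burnt (F count now 1)
Step 10: +0 fires, +1 burnt (F count now 0)
Fire out after step 10
Initially T: 22, now '.': 29
Total burnt (originally-T cells now '.'): 21

Answer: 21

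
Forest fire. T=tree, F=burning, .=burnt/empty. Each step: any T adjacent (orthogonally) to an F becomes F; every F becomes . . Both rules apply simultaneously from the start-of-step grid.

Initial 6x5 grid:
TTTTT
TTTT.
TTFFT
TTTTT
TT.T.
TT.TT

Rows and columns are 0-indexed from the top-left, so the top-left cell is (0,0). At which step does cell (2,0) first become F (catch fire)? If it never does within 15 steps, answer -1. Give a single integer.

Step 1: cell (2,0)='T' (+6 fires, +2 burnt)
Step 2: cell (2,0)='F' (+7 fires, +6 burnt)
  -> target ignites at step 2
Step 3: cell (2,0)='.' (+6 fires, +7 burnt)
Step 4: cell (2,0)='.' (+4 fires, +6 burnt)
Step 5: cell (2,0)='.' (+1 fires, +4 burnt)
Step 6: cell (2,0)='.' (+0 fires, +1 burnt)
  fire out at step 6

2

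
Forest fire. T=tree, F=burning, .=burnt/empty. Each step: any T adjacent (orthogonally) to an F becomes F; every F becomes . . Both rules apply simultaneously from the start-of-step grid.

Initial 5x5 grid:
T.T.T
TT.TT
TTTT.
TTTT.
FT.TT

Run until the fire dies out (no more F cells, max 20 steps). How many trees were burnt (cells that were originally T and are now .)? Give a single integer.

Step 1: +2 fires, +1 burnt (F count now 2)
Step 2: +2 fires, +2 burnt (F count now 2)
Step 3: +3 fires, +2 burnt (F count now 3)
Step 4: +4 fires, +3 burnt (F count now 4)
Step 5: +2 fires, +4 burnt (F count now 2)
Step 6: +2 fires, +2 burnt (F count now 2)
Step 7: +1 fires, +2 burnt (F count now 1)
Step 8: +1 fires, +1 burnt (F count now 1)
Step 9: +0 fires, +1 burnt (F count now 0)
Fire out after step 9
Initially T: 18, now '.': 24
Total burnt (originally-T cells now '.'): 17

Answer: 17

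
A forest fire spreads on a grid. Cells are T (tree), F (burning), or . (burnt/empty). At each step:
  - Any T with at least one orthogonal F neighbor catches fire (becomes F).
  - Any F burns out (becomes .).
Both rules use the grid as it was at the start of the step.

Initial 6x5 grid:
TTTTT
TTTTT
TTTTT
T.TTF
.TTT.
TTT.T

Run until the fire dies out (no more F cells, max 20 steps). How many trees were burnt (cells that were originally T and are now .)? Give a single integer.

Step 1: +2 fires, +1 burnt (F count now 2)
Step 2: +4 fires, +2 burnt (F count now 4)
Step 3: +4 fires, +4 burnt (F count now 4)
Step 4: +5 fires, +4 burnt (F count now 5)
Step 5: +4 fires, +5 burnt (F count now 4)
Step 6: +4 fires, +4 burnt (F count now 4)
Step 7: +1 fires, +4 burnt (F count now 1)
Step 8: +0 fires, +1 burnt (F count now 0)
Fire out after step 8
Initially T: 25, now '.': 29
Total burnt (originally-T cells now '.'): 24

Answer: 24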